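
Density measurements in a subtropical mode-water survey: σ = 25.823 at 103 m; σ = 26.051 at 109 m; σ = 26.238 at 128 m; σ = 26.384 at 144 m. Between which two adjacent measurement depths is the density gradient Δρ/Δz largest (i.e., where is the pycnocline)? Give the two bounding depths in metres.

Compute the density gradient over each adjacent pair:
  103–109 m: Δρ/Δz = 0.228/6 = 0.038 kg m⁻⁴
  109–128 m: Δρ/Δz = 0.187/19 = 9.8 × 10⁻³ kg m⁻⁴
  128–144 m: Δρ/Δz = 0.146/16 = 9.1 × 10⁻³ kg m⁻⁴
The largest gradient is in the 103–109 m interval — the pycnocline.

103–109 m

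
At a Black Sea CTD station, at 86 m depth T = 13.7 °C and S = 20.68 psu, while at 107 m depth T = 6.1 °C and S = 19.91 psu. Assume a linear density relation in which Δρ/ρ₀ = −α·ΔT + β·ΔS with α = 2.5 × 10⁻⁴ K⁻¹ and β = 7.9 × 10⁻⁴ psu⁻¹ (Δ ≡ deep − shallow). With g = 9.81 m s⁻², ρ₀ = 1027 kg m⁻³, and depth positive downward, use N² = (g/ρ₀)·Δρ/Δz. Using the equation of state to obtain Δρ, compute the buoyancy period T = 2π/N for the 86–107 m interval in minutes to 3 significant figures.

ΔT = -7.6 K, ΔS = -0.77 psu (deep − shallow).
Δρ/ρ₀ = −αΔT + βΔS = 1.90 × 10⁻³ − 6.083 × 10⁻⁴ = 1.2917 × 10⁻³, so Δρ ≈ 1.327 kg m⁻³.
N² = (g/ρ₀)·Δρ/Δz = g·(Δρ/ρ₀)/Δz = 9.81 × 1.2917 × 10⁻³ / 21 = 6.0341 × 10⁻⁴ s⁻².
N = √(6.0341 × 10⁻⁴) = 0.024564 rad s⁻¹ → T = 2π/N = 255.79 s = 4.2632 min ≈ 4.26 min.

4.26 min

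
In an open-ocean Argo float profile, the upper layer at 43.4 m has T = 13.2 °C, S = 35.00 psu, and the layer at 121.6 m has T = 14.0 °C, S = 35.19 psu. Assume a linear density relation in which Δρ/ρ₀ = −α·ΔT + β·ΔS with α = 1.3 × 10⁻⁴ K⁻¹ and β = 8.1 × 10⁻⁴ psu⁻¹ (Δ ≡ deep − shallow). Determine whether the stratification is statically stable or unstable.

ΔT = 14.0 − 13.2 = +0.8 K and ΔS = 35.19 − 35.00 = +0.19 psu (deep − shallow).
−αΔT = -1.04 × 10⁻⁴; βΔS = 1.539 × 10⁻⁴; sum Δρ/ρ₀ = 4.99 × 10⁻⁵.
Δρ/ρ₀ > 0, so Δρ > 0: deeper water is denser → statically stable.

stable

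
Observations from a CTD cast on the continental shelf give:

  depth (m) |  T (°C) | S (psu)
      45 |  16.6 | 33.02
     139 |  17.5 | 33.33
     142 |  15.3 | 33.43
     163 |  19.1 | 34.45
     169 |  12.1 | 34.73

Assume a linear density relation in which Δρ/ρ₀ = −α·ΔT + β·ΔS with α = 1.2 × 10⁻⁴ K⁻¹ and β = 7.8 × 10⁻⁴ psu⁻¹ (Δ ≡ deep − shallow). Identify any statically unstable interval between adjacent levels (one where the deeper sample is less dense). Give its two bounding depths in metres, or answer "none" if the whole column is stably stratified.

none

Evaluate Δρ/ρ₀ = −αΔT + βΔS across each adjacent pair:
  45–139 m: −αΔT+βΔS = −(1.2 × 10⁻⁴)(+0.9)+(7.8 × 10⁻⁴)(+0.31) = 1.3 × 10⁻⁴ → stable
  139–142 m: −αΔT+βΔS = −(1.2 × 10⁻⁴)(-2.2)+(7.8 × 10⁻⁴)(+0.10) = 3.4 × 10⁻⁴ → stable
  142–163 m: −αΔT+βΔS = −(1.2 × 10⁻⁴)(+3.8)+(7.8 × 10⁻⁴)(+1.02) = 3.4 × 10⁻⁴ → stable
  163–169 m: −αΔT+βΔS = −(1.2 × 10⁻⁴)(-7.0)+(7.8 × 10⁻⁴)(+0.28) = 1.1 × 10⁻³ → stable
Every interval has Δρ > 0: the column is stably stratified throughout.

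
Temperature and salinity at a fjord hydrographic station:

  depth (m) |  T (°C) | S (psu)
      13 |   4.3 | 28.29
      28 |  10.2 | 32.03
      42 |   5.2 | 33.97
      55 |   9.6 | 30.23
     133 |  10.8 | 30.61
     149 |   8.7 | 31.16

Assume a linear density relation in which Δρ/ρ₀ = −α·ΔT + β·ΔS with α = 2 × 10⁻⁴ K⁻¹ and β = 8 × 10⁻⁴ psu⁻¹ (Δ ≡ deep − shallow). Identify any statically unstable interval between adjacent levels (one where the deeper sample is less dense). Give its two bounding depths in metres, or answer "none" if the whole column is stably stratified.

Evaluate Δρ/ρ₀ = −αΔT + βΔS across each adjacent pair:
  13–28 m: −αΔT+βΔS = −(2 × 10⁻⁴)(+5.9)+(8 × 10⁻⁴)(+3.74) = 1.8 × 10⁻³ → stable
  28–42 m: −αΔT+βΔS = −(2 × 10⁻⁴)(-5.0)+(8 × 10⁻⁴)(+1.94) = 2.6 × 10⁻³ → stable
  42–55 m: −αΔT+βΔS = −(2 × 10⁻⁴)(+4.4)+(8 × 10⁻⁴)(-3.74) = -3.9 × 10⁻³ → UNSTABLE
  55–133 m: −αΔT+βΔS = −(2 × 10⁻⁴)(+1.2)+(8 × 10⁻⁴)(+0.38) = 6.4 × 10⁻⁵ → stable
  133–149 m: −αΔT+βΔS = −(2 × 10⁻⁴)(-2.1)+(8 × 10⁻⁴)(+0.55) = 8.6 × 10⁻⁴ → stable
The 42–55 m interval has Δρ < 0: lighter water underlies denser water.

42–55 m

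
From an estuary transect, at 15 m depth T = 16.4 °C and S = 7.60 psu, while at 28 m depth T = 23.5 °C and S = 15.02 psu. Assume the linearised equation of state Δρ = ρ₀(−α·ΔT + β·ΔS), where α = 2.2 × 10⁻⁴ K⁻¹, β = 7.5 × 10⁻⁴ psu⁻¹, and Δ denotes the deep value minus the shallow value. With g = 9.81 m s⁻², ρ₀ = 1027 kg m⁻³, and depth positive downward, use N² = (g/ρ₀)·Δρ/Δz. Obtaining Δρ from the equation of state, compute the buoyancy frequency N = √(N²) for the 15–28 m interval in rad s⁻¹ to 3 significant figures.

ΔT = +7.1 K, ΔS = +7.42 psu (deep − shallow).
Δρ/ρ₀ = −αΔT + βΔS = -1.562 × 10⁻³ + 5.565 × 10⁻³ = 4.003 × 10⁻³, so Δρ ≈ 4.111 kg m⁻³.
N² = (g/ρ₀)·Δρ/Δz = g·(Δρ/ρ₀)/Δz = 9.81 × 4.003 × 10⁻³ / 13 = 3.0207 × 10⁻³ s⁻².
N = √(3.0207 × 10⁻³) = 0.054961 rad s⁻¹ ≈ 0.0550 rad s⁻¹.

0.0550 rad s⁻¹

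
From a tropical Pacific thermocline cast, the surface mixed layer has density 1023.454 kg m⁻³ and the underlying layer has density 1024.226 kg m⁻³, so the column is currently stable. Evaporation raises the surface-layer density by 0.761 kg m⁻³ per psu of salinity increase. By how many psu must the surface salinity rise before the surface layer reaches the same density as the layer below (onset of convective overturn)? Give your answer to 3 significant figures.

1.01 psu

Density deficit of the surface layer: 1024.226 − 1023.454 = 0.772 kg m⁻³.
Required change = 0.772 / 0.761 = 1.01 psu.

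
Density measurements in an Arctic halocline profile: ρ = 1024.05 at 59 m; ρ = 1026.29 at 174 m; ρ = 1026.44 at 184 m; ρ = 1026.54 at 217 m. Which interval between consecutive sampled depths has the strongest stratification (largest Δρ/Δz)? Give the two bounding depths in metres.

Compute the density gradient over each adjacent pair:
  59–174 m: Δρ/Δz = 2.24/115 = 0.019 kg m⁻⁴
  174–184 m: Δρ/Δz = 0.15/10 = 0.015 kg m⁻⁴
  184–217 m: Δρ/Δz = 0.10/33 = 3.0 × 10⁻³ kg m⁻⁴
The largest gradient is in the 59–174 m interval — the pycnocline.

59–174 m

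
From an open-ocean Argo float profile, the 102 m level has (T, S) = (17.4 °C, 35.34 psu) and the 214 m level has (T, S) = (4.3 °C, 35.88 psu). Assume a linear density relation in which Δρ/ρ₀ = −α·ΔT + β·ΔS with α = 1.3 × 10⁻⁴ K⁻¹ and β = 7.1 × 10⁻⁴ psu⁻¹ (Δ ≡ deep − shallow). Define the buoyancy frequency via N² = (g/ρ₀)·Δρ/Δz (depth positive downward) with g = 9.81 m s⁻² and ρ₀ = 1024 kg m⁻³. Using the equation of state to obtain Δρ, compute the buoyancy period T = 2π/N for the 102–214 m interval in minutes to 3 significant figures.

7.75 min

ΔT = -13.1 K, ΔS = +0.54 psu (deep − shallow).
Δρ/ρ₀ = −αΔT + βΔS = 1.703 × 10⁻³ + 3.834 × 10⁻⁴ = 2.0864 × 10⁻³, so Δρ ≈ 2.136 kg m⁻³.
N² = (g/ρ₀)·Δρ/Δz = g·(Δρ/ρ₀)/Δz = 9.81 × 2.0864 × 10⁻³ / 112 = 1.8275 × 10⁻⁴ s⁻².
N = √(1.8275 × 10⁻⁴) = 0.013519 rad s⁻¹ → T = 2π/N = 464.77 s = 7.7462 min ≈ 7.75 min.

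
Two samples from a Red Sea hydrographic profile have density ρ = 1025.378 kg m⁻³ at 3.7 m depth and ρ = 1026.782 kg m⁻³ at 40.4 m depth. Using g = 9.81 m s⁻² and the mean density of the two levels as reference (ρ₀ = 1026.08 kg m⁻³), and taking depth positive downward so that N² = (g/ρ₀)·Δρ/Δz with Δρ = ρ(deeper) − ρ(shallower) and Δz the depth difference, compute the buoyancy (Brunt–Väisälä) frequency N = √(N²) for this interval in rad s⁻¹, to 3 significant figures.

Δρ = 1026.782 − 1025.378 = 1.404 kg m⁻³ over Δz = 40.4 − 3.7 = 36.7 m.
N² = (9.81/1026.08) × (1.404/36.7) = 3.6575 × 10⁻⁴ s⁻².
N = √(3.6575 × 10⁻⁴) = 0.019125 rad s⁻¹ ≈ 0.0191 rad s⁻¹.
N² > 0, so the interval is statically stable.

0.0191 rad s⁻¹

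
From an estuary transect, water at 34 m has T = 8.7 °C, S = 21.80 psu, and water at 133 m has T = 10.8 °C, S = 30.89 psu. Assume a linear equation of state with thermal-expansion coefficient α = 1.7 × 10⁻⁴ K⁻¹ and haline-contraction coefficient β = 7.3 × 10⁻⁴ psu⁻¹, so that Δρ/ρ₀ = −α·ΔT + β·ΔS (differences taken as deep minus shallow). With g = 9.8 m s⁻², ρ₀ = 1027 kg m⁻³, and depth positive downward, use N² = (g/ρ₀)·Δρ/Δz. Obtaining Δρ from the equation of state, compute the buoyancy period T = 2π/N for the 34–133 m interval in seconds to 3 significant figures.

ΔT = +2.1 K, ΔS = +9.09 psu (deep − shallow).
Δρ/ρ₀ = −αΔT + βΔS = -3.57 × 10⁻⁴ + 6.6357 × 10⁻³ = 6.2787 × 10⁻³, so Δρ ≈ 6.448 kg m⁻³.
N² = (g/ρ₀)·Δρ/Δz = g·(Δρ/ρ₀)/Δz = 9.8 × 6.2787 × 10⁻³ / 99 = 6.2153 × 10⁻⁴ s⁻².
N = √(6.2153 × 10⁻⁴) = 0.024931 rad s⁻¹ → T = 2π/N = 252.02 s ≈ 252 s.

252 s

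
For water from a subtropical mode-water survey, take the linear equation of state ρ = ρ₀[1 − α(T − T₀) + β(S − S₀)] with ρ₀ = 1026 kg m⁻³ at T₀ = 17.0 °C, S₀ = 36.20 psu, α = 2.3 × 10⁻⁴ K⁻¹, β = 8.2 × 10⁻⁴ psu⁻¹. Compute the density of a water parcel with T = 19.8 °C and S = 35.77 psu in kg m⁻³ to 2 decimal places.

T − T₀ = +2.8 K, S − S₀ = -0.43 psu.
Bracket = 1 − α·(+2.8) + β·(-0.43) = 1 + (-9.966 × 10⁻⁴) = 0.9990034.
ρ = 1026 × 0.9990034 = 1024.98 kg m⁻³.

1024.98 kg m⁻³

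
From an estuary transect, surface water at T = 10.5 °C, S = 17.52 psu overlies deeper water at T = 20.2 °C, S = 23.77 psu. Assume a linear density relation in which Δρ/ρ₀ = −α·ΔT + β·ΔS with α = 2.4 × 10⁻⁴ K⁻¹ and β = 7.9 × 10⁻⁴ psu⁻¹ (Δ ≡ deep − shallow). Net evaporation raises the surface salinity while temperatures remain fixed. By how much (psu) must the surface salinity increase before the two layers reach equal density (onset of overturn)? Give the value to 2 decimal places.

3.30 psu

Neutral buoyancy requires −α(T_deep − T_surf) + β(S_deep − S_surf′) = 0.
S_surf′ = S_deep − (α/β)·ΔT = 23.77 − (2.4 × 10⁻⁴/7.9 × 10⁻⁴)·(+9.7) = 20.8232 psu.
Increase required: 20.8232 − 17.52 = 3.3032 psu.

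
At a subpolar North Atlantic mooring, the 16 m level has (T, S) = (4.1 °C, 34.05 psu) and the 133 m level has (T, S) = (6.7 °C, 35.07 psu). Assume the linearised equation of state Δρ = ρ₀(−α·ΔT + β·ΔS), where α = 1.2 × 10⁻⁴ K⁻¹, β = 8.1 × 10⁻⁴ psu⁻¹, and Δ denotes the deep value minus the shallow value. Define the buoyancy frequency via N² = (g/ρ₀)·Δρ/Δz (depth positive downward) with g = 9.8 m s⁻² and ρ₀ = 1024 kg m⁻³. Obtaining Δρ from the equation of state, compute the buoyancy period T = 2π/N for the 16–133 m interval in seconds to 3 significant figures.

ΔT = +2.6 K, ΔS = +1.02 psu (deep − shallow).
Δρ/ρ₀ = −αΔT + βΔS = -3.12 × 10⁻⁴ + 8.262 × 10⁻⁴ = 5.142 × 10⁻⁴, so Δρ ≈ 0.5265 kg m⁻³.
N² = (g/ρ₀)·Δρ/Δz = g·(Δρ/ρ₀)/Δz = 9.8 × 5.142 × 10⁻⁴ / 117 = 4.3070 × 10⁻⁵ s⁻².
N = √(4.3070 × 10⁻⁵) = 6.5628 × 10⁻³ rad s⁻¹ → T = 2π/N = 957.39 s ≈ 957 s.

957 s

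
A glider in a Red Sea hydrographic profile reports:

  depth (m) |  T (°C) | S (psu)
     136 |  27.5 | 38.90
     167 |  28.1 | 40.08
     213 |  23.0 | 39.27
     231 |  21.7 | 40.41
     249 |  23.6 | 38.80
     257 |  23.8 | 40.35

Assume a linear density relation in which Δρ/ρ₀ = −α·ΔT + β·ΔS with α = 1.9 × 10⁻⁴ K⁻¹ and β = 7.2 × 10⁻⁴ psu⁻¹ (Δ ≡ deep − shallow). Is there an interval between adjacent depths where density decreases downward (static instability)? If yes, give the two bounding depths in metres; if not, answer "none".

Evaluate Δρ/ρ₀ = −αΔT + βΔS across each adjacent pair:
  136–167 m: −αΔT+βΔS = −(1.9 × 10⁻⁴)(+0.6)+(7.2 × 10⁻⁴)(+1.18) = 7.4 × 10⁻⁴ → stable
  167–213 m: −αΔT+βΔS = −(1.9 × 10⁻⁴)(-5.1)+(7.2 × 10⁻⁴)(-0.81) = 3.9 × 10⁻⁴ → stable
  213–231 m: −αΔT+βΔS = −(1.9 × 10⁻⁴)(-1.3)+(7.2 × 10⁻⁴)(+1.14) = 1.1 × 10⁻³ → stable
  231–249 m: −αΔT+βΔS = −(1.9 × 10⁻⁴)(+1.9)+(7.2 × 10⁻⁴)(-1.61) = -1.5 × 10⁻³ → UNSTABLE
  249–257 m: −αΔT+βΔS = −(1.9 × 10⁻⁴)(+0.2)+(7.2 × 10⁻⁴)(+1.55) = 1.1 × 10⁻³ → stable
The 231–249 m interval has Δρ < 0: lighter water underlies denser water.

231–249 m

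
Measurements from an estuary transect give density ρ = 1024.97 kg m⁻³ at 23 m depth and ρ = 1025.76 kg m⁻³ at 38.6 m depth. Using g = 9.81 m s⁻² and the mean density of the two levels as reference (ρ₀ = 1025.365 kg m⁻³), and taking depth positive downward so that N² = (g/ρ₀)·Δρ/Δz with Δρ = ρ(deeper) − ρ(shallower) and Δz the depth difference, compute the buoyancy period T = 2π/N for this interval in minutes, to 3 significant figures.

Δρ = 1025.76 − 1024.97 = 0.79 kg m⁻³ over Δz = 38.6 − 23 = 15.6 m.
N² = (9.81/1025.365) × (0.79/15.6) = 4.8450 × 10⁻⁴ s⁻².
N = √(4.8450 × 10⁻⁴) = 0.022011 rad s⁻¹, so T = 2π/N = 285.46 s = 4.7577 min ≈ 4.76 min.

4.76 min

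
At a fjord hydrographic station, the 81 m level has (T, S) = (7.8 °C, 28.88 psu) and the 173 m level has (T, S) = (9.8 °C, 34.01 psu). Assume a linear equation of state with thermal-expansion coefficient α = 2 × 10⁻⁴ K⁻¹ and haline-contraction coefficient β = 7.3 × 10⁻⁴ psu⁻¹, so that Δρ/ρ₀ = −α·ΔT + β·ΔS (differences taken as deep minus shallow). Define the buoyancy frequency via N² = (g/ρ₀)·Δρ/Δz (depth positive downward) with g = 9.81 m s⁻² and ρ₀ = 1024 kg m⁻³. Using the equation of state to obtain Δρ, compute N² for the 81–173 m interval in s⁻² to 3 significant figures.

ΔT = +2.0 K, ΔS = +5.13 psu (deep − shallow).
Δρ/ρ₀ = −αΔT + βΔS = -4.00 × 10⁻⁴ + 3.7449 × 10⁻³ = 3.3449 × 10⁻³, so Δρ ≈ 3.425 kg m⁻³.
N² = (g/ρ₀)·Δρ/Δz = g·(Δρ/ρ₀)/Δz = 9.81 × 3.3449 × 10⁻³ / 92 = 3.5667 × 10⁻⁴ s⁻² ≈ 3.57 × 10⁻⁴ s⁻².

3.57 × 10⁻⁴ s⁻²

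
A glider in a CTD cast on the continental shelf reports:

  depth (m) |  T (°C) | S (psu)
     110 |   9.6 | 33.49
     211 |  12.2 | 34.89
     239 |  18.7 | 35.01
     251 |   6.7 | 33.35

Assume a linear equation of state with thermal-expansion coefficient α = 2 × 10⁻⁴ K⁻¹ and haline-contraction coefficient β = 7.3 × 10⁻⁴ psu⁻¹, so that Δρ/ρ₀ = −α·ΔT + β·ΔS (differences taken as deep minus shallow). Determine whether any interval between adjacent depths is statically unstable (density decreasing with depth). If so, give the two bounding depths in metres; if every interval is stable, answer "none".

211–239 m

Evaluate Δρ/ρ₀ = −αΔT + βΔS across each adjacent pair:
  110–211 m: −αΔT+βΔS = −(2 × 10⁻⁴)(+2.6)+(7.3 × 10⁻⁴)(+1.40) = 5.0 × 10⁻⁴ → stable
  211–239 m: −αΔT+βΔS = −(2 × 10⁻⁴)(+6.5)+(7.3 × 10⁻⁴)(+0.12) = -1.2 × 10⁻³ → UNSTABLE
  239–251 m: −αΔT+βΔS = −(2 × 10⁻⁴)(-12.0)+(7.3 × 10⁻⁴)(-1.66) = 1.2 × 10⁻³ → stable
The 211–239 m interval has Δρ < 0: lighter water underlies denser water.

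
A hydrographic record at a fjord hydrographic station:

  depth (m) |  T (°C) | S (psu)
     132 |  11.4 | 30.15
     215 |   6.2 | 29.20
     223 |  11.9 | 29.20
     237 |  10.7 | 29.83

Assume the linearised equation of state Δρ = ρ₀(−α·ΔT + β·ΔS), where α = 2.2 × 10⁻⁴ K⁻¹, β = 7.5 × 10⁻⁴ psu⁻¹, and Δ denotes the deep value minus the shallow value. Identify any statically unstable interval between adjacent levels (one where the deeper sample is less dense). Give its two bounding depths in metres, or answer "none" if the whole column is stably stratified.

Evaluate Δρ/ρ₀ = −αΔT + βΔS across each adjacent pair:
  132–215 m: −αΔT+βΔS = −(2.2 × 10⁻⁴)(-5.2)+(7.5 × 10⁻⁴)(-0.95) = 4.3 × 10⁻⁴ → stable
  215–223 m: −αΔT+βΔS = −(2.2 × 10⁻⁴)(+5.7)+(7.5 × 10⁻⁴)(+0.00) = -1.3 × 10⁻³ → UNSTABLE
  223–237 m: −αΔT+βΔS = −(2.2 × 10⁻⁴)(-1.2)+(7.5 × 10⁻⁴)(+0.63) = 7.4 × 10⁻⁴ → stable
The 215–223 m interval has Δρ < 0: lighter water underlies denser water.

215–223 m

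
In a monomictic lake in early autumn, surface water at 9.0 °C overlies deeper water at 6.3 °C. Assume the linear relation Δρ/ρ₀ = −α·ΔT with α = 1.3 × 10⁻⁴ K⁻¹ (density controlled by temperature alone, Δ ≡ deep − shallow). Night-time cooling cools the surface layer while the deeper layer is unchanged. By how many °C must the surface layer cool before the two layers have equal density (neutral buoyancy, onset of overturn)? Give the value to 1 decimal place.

2.7 °C

With temperature the only control, equal density requires T_surf′ = T_deep.
T_surf′ = 6.3 °C.
Cooling required: 9.0 − 6.3 = 2.7 °C.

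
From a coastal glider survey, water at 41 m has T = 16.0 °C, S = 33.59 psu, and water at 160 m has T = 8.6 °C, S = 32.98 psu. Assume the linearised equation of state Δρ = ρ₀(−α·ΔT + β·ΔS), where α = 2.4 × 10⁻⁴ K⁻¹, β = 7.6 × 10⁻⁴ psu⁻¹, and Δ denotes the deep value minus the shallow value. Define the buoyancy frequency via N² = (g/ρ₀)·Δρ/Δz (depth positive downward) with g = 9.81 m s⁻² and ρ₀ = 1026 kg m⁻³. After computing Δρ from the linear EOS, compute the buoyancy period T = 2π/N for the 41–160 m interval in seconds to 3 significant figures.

ΔT = -7.4 K, ΔS = -0.61 psu (deep − shallow).
Δρ/ρ₀ = −αΔT + βΔS = 1.776 × 10⁻³ − 4.636 × 10⁻⁴ = 1.3124 × 10⁻³, so Δρ ≈ 1.347 kg m⁻³.
N² = (g/ρ₀)·Δρ/Δz = g·(Δρ/ρ₀)/Δz = 9.81 × 1.3124 × 10⁻³ / 119 = 1.0819 × 10⁻⁴ s⁻².
N = √(1.0819 × 10⁻⁴) = 0.010401 rad s⁻¹ → T = 2π/N = 604.09 s ≈ 604 s.

604 s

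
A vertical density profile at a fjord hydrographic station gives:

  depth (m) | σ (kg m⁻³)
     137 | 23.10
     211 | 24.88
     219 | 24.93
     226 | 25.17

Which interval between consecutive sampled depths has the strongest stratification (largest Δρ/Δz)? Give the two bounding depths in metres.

Compute the density gradient over each adjacent pair:
  137–211 m: Δρ/Δz = 1.78/74 = 0.024 kg m⁻⁴
  211–219 m: Δρ/Δz = 0.05/8 = 6.3 × 10⁻³ kg m⁻⁴
  219–226 m: Δρ/Δz = 0.24/7 = 0.034 kg m⁻⁴
The largest gradient is in the 219–226 m interval — the pycnocline.

219–226 m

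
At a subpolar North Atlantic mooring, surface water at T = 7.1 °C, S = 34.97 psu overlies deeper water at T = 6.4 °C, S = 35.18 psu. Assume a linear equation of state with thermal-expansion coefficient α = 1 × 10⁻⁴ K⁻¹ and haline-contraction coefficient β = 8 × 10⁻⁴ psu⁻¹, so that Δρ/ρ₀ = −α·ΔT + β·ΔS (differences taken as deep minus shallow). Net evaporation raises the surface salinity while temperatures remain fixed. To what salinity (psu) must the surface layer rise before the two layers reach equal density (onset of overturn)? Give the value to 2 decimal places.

35.27 psu

Neutral buoyancy requires −α(T_deep − T_surf) + β(S_deep − S_surf′) = 0.
S_surf′ = S_deep − (α/β)·ΔT = 35.18 − (1 × 10⁻⁴/8 × 10⁻⁴)·(-0.7) = 35.2675 psu.
Increase required: 35.2675 − 34.97 = 0.2975 psu.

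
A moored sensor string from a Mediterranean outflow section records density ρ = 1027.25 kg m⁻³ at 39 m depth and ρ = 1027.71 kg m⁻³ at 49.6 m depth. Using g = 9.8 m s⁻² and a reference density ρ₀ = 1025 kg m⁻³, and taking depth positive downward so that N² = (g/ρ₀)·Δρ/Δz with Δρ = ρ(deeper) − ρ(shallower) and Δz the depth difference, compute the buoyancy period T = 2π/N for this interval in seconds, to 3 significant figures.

308 s

Δρ = 1027.71 − 1027.25 = 0.46 kg m⁻³ over Δz = 49.6 − 39 = 10.6 m.
N² = (9.8/1025) × (0.46/10.6) = 4.1491 × 10⁻⁴ s⁻².
N = √(4.1491 × 10⁻⁴) = 0.020369 rad s⁻¹, so T = 2π/N = 308.47 s ≈ 308 s.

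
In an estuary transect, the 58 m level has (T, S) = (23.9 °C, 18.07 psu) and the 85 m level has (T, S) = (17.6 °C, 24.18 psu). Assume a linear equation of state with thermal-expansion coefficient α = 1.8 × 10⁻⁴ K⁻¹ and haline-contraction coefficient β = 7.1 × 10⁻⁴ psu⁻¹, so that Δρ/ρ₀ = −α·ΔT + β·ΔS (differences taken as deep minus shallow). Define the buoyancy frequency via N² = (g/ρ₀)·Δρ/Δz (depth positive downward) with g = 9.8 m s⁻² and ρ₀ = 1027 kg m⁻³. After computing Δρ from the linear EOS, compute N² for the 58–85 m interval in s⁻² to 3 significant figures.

ΔT = -6.3 K, ΔS = +6.11 psu (deep − shallow).
Δρ/ρ₀ = −αΔT + βΔS = 1.134 × 10⁻³ + 4.3381 × 10⁻³ = 5.4721 × 10⁻³, so Δρ ≈ 5.620 kg m⁻³.
N² = (g/ρ₀)·Δρ/Δz = g·(Δρ/ρ₀)/Δz = 9.8 × 5.4721 × 10⁻³ / 27 = 1.9862 × 10⁻³ s⁻² ≈ 1.99 × 10⁻³ s⁻².

1.99 × 10⁻³ s⁻²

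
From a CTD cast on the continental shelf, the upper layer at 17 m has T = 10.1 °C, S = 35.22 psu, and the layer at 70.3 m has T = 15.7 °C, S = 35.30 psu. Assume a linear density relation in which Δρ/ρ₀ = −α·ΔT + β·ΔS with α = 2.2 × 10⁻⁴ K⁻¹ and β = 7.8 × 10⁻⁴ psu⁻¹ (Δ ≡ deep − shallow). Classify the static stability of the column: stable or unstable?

ΔT = 15.7 − 10.1 = +5.6 K and ΔS = 35.30 − 35.22 = +0.08 psu (deep − shallow).
−αΔT = -1.232 × 10⁻³; βΔS = 6.24 × 10⁻⁵; sum Δρ/ρ₀ = -1.1696 × 10⁻³.
Δρ/ρ₀ < 0, so Δρ < 0: deeper water is lighter → statically unstable; the column would overturn.

unstable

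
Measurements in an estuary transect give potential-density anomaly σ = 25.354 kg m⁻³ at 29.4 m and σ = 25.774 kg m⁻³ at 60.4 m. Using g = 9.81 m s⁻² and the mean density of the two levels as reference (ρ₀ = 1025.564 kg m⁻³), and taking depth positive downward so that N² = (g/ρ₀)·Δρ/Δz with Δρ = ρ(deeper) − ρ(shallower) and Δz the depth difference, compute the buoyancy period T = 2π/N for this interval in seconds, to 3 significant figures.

552 s

Δρ = 1025.774 − 1025.354 = 0.420 kg m⁻³ over Δz = 60.4 − 29.4 = 31 m.
N² = (9.81/1025.564) × (0.420/31) = 1.2960 × 10⁻⁴ s⁻².
N = √(1.2960 × 10⁻⁴) = 0.011384 rad s⁻¹, so T = 2π/N = 551.93 s ≈ 552 s.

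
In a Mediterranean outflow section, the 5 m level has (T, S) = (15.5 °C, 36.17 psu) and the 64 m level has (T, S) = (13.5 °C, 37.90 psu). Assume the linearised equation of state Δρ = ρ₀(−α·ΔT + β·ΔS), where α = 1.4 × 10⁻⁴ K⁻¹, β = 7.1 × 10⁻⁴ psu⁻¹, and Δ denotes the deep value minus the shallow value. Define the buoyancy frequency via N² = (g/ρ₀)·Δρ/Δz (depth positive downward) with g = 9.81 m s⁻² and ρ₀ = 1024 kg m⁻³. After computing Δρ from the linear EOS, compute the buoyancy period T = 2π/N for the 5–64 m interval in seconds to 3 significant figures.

ΔT = -2.0 K, ΔS = +1.73 psu (deep − shallow).
Δρ/ρ₀ = −αΔT + βΔS = 2.80 × 10⁻⁴ + 1.2283 × 10⁻³ = 1.5083 × 10⁻³, so Δρ ≈ 1.544 kg m⁻³.
N² = (g/ρ₀)·Δρ/Δz = g·(Δρ/ρ₀)/Δz = 9.81 × 1.5083 × 10⁻³ / 59 = 2.5079 × 10⁻⁴ s⁻².
N = √(2.5079 × 10⁻⁴) = 0.015836 rad s⁻¹ → T = 2π/N = 396.77 s ≈ 397 s.

397 s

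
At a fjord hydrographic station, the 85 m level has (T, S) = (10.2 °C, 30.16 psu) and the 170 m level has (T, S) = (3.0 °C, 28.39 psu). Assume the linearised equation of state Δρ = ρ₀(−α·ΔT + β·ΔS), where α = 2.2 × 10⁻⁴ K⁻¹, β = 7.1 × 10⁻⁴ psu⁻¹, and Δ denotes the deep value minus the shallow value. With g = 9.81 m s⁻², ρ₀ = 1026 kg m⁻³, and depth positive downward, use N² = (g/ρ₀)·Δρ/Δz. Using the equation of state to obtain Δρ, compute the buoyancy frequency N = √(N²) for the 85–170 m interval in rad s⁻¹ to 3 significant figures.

6.15 × 10⁻³ rad s⁻¹

ΔT = -7.2 K, ΔS = -1.77 psu (deep − shallow).
Δρ/ρ₀ = −αΔT + βΔS = 1.584 × 10⁻³ − 1.2567 × 10⁻³ = 3.273 × 10⁻⁴, so Δρ ≈ 0.3358 kg m⁻³.
N² = (g/ρ₀)·Δρ/Δz = g·(Δρ/ρ₀)/Δz = 9.81 × 3.273 × 10⁻⁴ / 85 = 3.7774 × 10⁻⁵ s⁻².
N = √(3.7774 × 10⁻⁵) = 6.1461 × 10⁻³ rad s⁻¹ ≈ 6.15 × 10⁻³ rad s⁻¹.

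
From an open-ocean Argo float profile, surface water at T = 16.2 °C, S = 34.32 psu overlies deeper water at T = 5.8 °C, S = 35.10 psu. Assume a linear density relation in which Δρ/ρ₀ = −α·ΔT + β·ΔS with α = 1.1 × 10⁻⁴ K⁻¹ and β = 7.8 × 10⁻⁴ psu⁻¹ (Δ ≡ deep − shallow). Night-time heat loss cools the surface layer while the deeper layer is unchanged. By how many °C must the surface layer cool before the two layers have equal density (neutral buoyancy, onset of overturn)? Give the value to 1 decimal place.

15.9 °C

Neutral buoyancy requires Δρ = 0, i.e. −α(T_deep − T_surf′) + β(S_deep − S_surf) = 0.
T_surf′ = T_deep − (β/α)·ΔS = 5.8 − (7.8 × 10⁻⁴/1.1 × 10⁻⁴)·(+0.78) = 0.269 °C.
Cooling required: 16.2 − (0.269) = 15.931 °C.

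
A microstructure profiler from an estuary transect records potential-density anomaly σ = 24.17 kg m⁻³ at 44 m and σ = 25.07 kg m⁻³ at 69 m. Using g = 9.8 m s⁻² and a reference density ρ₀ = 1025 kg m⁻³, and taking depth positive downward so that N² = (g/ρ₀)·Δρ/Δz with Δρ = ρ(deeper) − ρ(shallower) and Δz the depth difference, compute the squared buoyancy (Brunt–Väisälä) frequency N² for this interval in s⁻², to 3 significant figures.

3.44 × 10⁻⁴ s⁻²

Δρ = 1025.07 − 1024.17 = 0.90 kg m⁻³ over Δz = 69 − 44 = 25 m.
N² = (9.8/1025) × (0.90/25) = 3.4420 × 10⁻⁴ s⁻² ≈ 3.44 × 10⁻⁴ s⁻².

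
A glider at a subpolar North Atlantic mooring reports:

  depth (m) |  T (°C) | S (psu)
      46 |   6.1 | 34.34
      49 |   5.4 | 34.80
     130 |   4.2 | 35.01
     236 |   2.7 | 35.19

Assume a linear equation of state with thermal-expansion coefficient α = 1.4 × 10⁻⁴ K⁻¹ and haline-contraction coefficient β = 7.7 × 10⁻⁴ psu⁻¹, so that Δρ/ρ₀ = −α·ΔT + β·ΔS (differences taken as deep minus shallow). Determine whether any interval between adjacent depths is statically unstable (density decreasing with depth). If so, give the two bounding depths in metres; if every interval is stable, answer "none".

none

Evaluate Δρ/ρ₀ = −αΔT + βΔS across each adjacent pair:
  46–49 m: −αΔT+βΔS = −(1.4 × 10⁻⁴)(-0.7)+(7.7 × 10⁻⁴)(+0.46) = 4.5 × 10⁻⁴ → stable
  49–130 m: −αΔT+βΔS = −(1.4 × 10⁻⁴)(-1.2)+(7.7 × 10⁻⁴)(+0.21) = 3.3 × 10⁻⁴ → stable
  130–236 m: −αΔT+βΔS = −(1.4 × 10⁻⁴)(-1.5)+(7.7 × 10⁻⁴)(+0.18) = 3.5 × 10⁻⁴ → stable
Every interval has Δρ > 0: the column is stably stratified throughout.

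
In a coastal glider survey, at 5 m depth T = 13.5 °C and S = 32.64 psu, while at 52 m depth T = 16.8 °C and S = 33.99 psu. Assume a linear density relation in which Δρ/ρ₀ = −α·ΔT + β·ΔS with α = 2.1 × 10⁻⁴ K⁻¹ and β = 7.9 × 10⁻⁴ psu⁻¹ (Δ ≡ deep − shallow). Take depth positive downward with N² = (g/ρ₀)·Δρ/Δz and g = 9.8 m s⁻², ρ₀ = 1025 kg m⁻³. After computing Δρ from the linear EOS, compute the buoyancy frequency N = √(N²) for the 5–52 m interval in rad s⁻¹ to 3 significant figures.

8.82 × 10⁻³ rad s⁻¹

ΔT = +3.3 K, ΔS = +1.35 psu (deep − shallow).
Δρ/ρ₀ = −αΔT + βΔS = -6.93 × 10⁻⁴ + 1.0665 × 10⁻³ = 3.735 × 10⁻⁴, so Δρ ≈ 0.3828 kg m⁻³.
N² = (g/ρ₀)·Δρ/Δz = g·(Δρ/ρ₀)/Δz = 9.8 × 3.735 × 10⁻⁴ / 47 = 7.7879 × 10⁻⁵ s⁻².
N = √(7.7879 × 10⁻⁵) = 8.8249 × 10⁻³ rad s⁻¹ ≈ 8.82 × 10⁻³ rad s⁻¹.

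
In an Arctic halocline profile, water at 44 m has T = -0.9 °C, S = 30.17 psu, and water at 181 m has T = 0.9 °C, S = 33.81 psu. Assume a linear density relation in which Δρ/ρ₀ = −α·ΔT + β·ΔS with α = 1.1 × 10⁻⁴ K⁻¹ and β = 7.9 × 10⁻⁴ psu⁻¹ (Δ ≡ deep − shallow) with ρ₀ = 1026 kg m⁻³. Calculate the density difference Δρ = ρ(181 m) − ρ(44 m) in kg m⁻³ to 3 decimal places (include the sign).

+2.747 kg m⁻³

ΔT = +1.8 K, ΔS = +3.64 psu (deep − shallow).
Δρ/ρ₀ = −(1.1 × 10⁻⁴)(+1.8) + (7.9 × 10⁻⁴)(+3.64) = 2.6776 × 10⁻³.
Δρ = 1026 × (2.6776 × 10⁻³) = +2.747 kg m⁻³.
Positive Δρ: denser below, stable.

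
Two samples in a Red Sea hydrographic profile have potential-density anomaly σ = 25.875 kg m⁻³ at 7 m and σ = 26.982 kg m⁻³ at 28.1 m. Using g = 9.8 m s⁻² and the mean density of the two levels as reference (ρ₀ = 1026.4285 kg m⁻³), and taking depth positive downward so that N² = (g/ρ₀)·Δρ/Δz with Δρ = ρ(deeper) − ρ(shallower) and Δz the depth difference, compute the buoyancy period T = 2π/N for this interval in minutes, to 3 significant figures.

4.68 min

Δρ = 1026.982 − 1025.875 = 1.107 kg m⁻³ over Δz = 28.1 − 7 = 21.1 m.
N² = (9.8/1026.4285) × (1.107/21.1) = 5.0091 × 10⁻⁴ s⁻².
N = √(5.0091 × 10⁻⁴) = 0.022381 rad s⁻¹, so T = 2π/N = 280.74 s = 4.6790 min ≈ 4.68 min.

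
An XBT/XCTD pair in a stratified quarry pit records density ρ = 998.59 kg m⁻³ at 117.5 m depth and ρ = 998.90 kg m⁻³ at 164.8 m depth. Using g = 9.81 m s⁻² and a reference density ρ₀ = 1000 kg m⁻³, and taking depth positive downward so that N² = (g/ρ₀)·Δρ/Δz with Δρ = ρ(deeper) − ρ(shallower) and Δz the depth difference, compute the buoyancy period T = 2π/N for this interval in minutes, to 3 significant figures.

Δρ = 998.90 − 998.59 = 0.31 kg m⁻³ over Δz = 164.8 − 117.5 = 47.3 m.
N² = (9.81/1000) × (0.31/47.3) = 6.4294 × 10⁻⁵ s⁻².
N = √(6.4294 × 10⁻⁵) = 8.0184 × 10⁻³ rad s⁻¹, so T = 2π/N = 783.60 s = 13.060 min ≈ 13.1 min.

13.1 min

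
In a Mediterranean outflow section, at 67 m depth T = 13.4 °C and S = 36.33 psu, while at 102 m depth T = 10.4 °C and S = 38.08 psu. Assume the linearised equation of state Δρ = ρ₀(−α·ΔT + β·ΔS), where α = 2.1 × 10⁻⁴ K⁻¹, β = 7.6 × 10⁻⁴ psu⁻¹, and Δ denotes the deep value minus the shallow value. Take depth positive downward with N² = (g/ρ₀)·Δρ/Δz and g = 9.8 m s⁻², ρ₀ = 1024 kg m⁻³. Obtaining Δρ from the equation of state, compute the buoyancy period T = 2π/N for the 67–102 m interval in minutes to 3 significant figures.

4.47 min

ΔT = -3.0 K, ΔS = +1.75 psu (deep − shallow).
Δρ/ρ₀ = −αΔT + βΔS = 6.30 × 10⁻⁴ + 1.33 × 10⁻³ = 1.96 × 10⁻³, so Δρ ≈ 2.007 kg m⁻³.
N² = (g/ρ₀)·Δρ/Δz = g·(Δρ/ρ₀)/Δz = 9.8 × 1.96 × 10⁻³ / 35 = 5.4880 × 10⁻⁴ s⁻².
N = √(5.4880 × 10⁻⁴) = 0.023426 rad s⁻¹ → T = 2π/N = 268.21 s = 4.4702 min ≈ 4.47 min.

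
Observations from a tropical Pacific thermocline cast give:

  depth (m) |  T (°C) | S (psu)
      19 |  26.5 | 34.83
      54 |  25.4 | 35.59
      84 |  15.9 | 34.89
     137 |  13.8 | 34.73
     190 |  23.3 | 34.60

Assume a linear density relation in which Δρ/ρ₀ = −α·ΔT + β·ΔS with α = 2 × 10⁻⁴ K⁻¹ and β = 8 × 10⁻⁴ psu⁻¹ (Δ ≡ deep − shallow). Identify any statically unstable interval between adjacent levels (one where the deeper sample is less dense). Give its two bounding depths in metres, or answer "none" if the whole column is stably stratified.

Evaluate Δρ/ρ₀ = −αΔT + βΔS across each adjacent pair:
  19–54 m: −αΔT+βΔS = −(2 × 10⁻⁴)(-1.1)+(8 × 10⁻⁴)(+0.76) = 8.3 × 10⁻⁴ → stable
  54–84 m: −αΔT+βΔS = −(2 × 10⁻⁴)(-9.5)+(8 × 10⁻⁴)(-0.70) = 1.3 × 10⁻³ → stable
  84–137 m: −αΔT+βΔS = −(2 × 10⁻⁴)(-2.1)+(8 × 10⁻⁴)(-0.16) = 2.9 × 10⁻⁴ → stable
  137–190 m: −αΔT+βΔS = −(2 × 10⁻⁴)(+9.5)+(8 × 10⁻⁴)(-0.13) = -2.0 × 10⁻³ → UNSTABLE
The 137–190 m interval has Δρ < 0: lighter water underlies denser water.

137–190 m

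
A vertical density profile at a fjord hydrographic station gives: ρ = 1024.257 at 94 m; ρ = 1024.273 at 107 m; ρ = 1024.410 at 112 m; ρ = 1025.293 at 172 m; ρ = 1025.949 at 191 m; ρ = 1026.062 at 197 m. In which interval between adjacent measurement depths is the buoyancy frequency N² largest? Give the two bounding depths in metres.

172–191 m

Compute the density gradient over each adjacent pair:
  94–107 m: Δρ/Δz = 0.016/13 = 1.2 × 10⁻³ kg m⁻⁴
  107–112 m: Δρ/Δz = 0.137/5 = 0.027 kg m⁻⁴
  112–172 m: Δρ/Δz = 0.883/60 = 0.015 kg m⁻⁴
  172–191 m: Δρ/Δz = 0.656/19 = 0.035 kg m⁻⁴
  191–197 m: Δρ/Δz = 0.113/6 = 0.019 kg m⁻⁴
The largest gradient is in the 172–191 m interval — the pycnocline.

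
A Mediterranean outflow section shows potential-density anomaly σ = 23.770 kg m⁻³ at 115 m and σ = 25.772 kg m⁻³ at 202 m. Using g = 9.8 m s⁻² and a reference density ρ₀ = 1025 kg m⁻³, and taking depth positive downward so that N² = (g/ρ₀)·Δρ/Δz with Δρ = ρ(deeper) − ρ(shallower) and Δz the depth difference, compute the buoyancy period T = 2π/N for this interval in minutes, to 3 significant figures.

7.06 min

Δρ = 1025.772 − 1023.770 = 2.002 kg m⁻³ over Δz = 202 − 115 = 87 m.
N² = (9.8/1025) × (2.002/87) = 2.2001 × 10⁻⁴ s⁻².
N = √(2.2001 × 10⁻⁴) = 0.014833 rad s⁻¹, so T = 2π/N = 423.60 s = 7.0600 min ≈ 7.06 min.
Since Δρ > 0 the layer is stably stratified.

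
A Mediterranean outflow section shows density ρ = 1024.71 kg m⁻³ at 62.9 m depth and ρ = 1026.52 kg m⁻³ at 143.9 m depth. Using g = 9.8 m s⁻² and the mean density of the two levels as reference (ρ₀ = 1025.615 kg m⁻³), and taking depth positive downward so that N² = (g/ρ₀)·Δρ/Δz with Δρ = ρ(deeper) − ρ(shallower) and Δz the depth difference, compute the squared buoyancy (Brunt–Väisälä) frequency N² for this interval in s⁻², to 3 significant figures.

Δρ = 1026.52 − 1024.71 = 1.81 kg m⁻³ over Δz = 143.9 − 62.9 = 81 m.
N² = (9.8/1025.615) × (1.81/81) = 2.1352 × 10⁻⁴ s⁻² ≈ 2.14 × 10⁻⁴ s⁻².
Since Δρ > 0 the layer is stably stratified.

2.14 × 10⁻⁴ s⁻²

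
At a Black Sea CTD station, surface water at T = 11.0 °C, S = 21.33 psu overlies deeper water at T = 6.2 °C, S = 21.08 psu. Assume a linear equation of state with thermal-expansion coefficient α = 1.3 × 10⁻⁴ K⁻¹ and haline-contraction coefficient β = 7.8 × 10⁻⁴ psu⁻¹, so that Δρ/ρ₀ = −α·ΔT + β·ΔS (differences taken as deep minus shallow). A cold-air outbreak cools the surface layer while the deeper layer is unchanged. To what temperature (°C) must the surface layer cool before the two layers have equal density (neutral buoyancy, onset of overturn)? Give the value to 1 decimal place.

7.7 °C

Neutral buoyancy requires Δρ = 0, i.e. −α(T_deep − T_surf′) + β(S_deep − S_surf) = 0.
T_surf′ = T_deep − (β/α)·ΔS = 6.2 − (7.8 × 10⁻⁴/1.3 × 10⁻⁴)·(-0.25) = 7.700 °C.
Cooling required: 11.0 − (7.700) = 3.300 °C.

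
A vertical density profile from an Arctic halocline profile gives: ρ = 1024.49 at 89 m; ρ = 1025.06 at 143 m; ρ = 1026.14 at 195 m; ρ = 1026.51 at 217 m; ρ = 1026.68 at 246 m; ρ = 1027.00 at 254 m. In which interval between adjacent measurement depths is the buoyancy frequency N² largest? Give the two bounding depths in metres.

Compute the density gradient over each adjacent pair:
  89–143 m: Δρ/Δz = 0.57/54 = 0.011 kg m⁻⁴
  143–195 m: Δρ/Δz = 1.08/52 = 0.021 kg m⁻⁴
  195–217 m: Δρ/Δz = 0.37/22 = 0.017 kg m⁻⁴
  217–246 m: Δρ/Δz = 0.17/29 = 5.9 × 10⁻³ kg m⁻⁴
  246–254 m: Δρ/Δz = 0.32/8 = 0.040 kg m⁻⁴
The largest gradient is in the 246–254 m interval — the pycnocline.

246–254 m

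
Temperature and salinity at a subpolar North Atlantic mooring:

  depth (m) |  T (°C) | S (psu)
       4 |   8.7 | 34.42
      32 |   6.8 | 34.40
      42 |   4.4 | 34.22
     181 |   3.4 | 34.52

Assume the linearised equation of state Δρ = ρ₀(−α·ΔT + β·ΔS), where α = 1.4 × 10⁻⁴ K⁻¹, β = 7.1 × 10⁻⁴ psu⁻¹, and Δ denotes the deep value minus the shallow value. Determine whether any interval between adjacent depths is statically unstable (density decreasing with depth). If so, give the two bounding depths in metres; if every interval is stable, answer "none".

none

Evaluate Δρ/ρ₀ = −αΔT + βΔS across each adjacent pair:
  4–32 m: −αΔT+βΔS = −(1.4 × 10⁻⁴)(-1.9)+(7.1 × 10⁻⁴)(-0.02) = 2.5 × 10⁻⁴ → stable
  32–42 m: −αΔT+βΔS = −(1.4 × 10⁻⁴)(-2.4)+(7.1 × 10⁻⁴)(-0.18) = 2.1 × 10⁻⁴ → stable
  42–181 m: −αΔT+βΔS = −(1.4 × 10⁻⁴)(-1.0)+(7.1 × 10⁻⁴)(+0.30) = 3.5 × 10⁻⁴ → stable
Every interval has Δρ > 0: the column is stably stratified throughout.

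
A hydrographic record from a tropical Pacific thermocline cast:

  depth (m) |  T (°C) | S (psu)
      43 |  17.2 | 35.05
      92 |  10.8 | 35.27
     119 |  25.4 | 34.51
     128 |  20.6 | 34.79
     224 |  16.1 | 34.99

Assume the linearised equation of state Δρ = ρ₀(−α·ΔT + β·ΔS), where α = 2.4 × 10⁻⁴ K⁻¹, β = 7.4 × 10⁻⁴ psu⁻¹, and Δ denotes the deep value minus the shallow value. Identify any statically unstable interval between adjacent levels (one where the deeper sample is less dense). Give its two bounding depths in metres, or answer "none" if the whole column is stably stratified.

Evaluate Δρ/ρ₀ = −αΔT + βΔS across each adjacent pair:
  43–92 m: −αΔT+βΔS = −(2.4 × 10⁻⁴)(-6.4)+(7.4 × 10⁻⁴)(+0.22) = 1.7 × 10⁻³ → stable
  92–119 m: −αΔT+βΔS = −(2.4 × 10⁻⁴)(+14.6)+(7.4 × 10⁻⁴)(-0.76) = -4.1 × 10⁻³ → UNSTABLE
  119–128 m: −αΔT+βΔS = −(2.4 × 10⁻⁴)(-4.8)+(7.4 × 10⁻⁴)(+0.28) = 1.4 × 10⁻³ → stable
  128–224 m: −αΔT+βΔS = −(2.4 × 10⁻⁴)(-4.5)+(7.4 × 10⁻⁴)(+0.20) = 1.2 × 10⁻³ → stable
The 92–119 m interval has Δρ < 0: lighter water underlies denser water.

92–119 m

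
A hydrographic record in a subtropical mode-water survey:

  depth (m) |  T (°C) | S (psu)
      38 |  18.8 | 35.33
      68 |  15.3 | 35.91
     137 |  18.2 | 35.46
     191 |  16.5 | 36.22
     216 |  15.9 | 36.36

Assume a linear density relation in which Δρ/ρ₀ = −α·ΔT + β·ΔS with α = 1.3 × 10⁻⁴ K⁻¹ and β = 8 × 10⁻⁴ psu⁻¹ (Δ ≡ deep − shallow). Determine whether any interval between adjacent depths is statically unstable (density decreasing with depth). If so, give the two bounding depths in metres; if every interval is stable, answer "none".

68–137 m

Evaluate Δρ/ρ₀ = −αΔT + βΔS across each adjacent pair:
  38–68 m: −αΔT+βΔS = −(1.3 × 10⁻⁴)(-3.5)+(8 × 10⁻⁴)(+0.58) = 9.2 × 10⁻⁴ → stable
  68–137 m: −αΔT+βΔS = −(1.3 × 10⁻⁴)(+2.9)+(8 × 10⁻⁴)(-0.45) = -7.4 × 10⁻⁴ → UNSTABLE
  137–191 m: −αΔT+βΔS = −(1.3 × 10⁻⁴)(-1.7)+(8 × 10⁻⁴)(+0.76) = 8.3 × 10⁻⁴ → stable
  191–216 m: −αΔT+βΔS = −(1.3 × 10⁻⁴)(-0.6)+(8 × 10⁻⁴)(+0.14) = 1.9 × 10⁻⁴ → stable
The 68–137 m interval has Δρ < 0: lighter water underlies denser water.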